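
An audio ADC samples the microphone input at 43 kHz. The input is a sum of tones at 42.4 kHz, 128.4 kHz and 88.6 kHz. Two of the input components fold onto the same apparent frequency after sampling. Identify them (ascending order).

42.4 kHz, 128.4 kHz

fs/2 = 21.5 kHz.
42.4 kHz > fs/2 = 21.5 kHz, folds to fs − 42.4 kHz = 0.6 kHz.
128.4 kHz mod fs = 42.4 kHz.
42.4 kHz > fs/2 = 21.5 kHz, folds to fs − 42.4 kHz = 0.6 kHz.
88.6 kHz mod fs = 2.6 kHz.
2.6 kHz ≤ fs/2 = 21.5 kHz, appears at 2.6 kHz.
42.4 kHz and 128.4 kHz both map to 0.6 kHz.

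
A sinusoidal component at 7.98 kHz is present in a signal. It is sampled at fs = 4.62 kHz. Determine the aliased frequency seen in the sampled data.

1.26 kHz

7.98 kHz mod fs = 3.36 kHz.
3.36 kHz > fs/2 = 2.31 kHz, folds to fs − 3.36 kHz = 1.26 kHz.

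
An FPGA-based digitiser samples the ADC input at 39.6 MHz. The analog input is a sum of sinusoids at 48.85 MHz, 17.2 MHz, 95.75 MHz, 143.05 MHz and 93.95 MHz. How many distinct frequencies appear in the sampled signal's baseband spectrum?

fs/2 = 19.8 MHz.
48.85 MHz mod fs = 9.25 MHz.
9.25 MHz ≤ fs/2 = 19.8 MHz, appears at 9.25 MHz.
17.2 MHz ≤ fs/2 = 19.8 MHz, passes unchanged.
95.75 MHz mod fs = 16.55 MHz.
16.55 MHz ≤ fs/2 = 19.8 MHz, appears at 16.55 MHz.
143.05 MHz mod fs = 24.25 MHz.
24.25 MHz > fs/2 = 19.8 MHz, folds to fs − 24.25 MHz = 15.35 MHz.
93.95 MHz mod fs = 14.75 MHz.
14.75 MHz ≤ fs/2 = 19.8 MHz, appears at 14.75 MHz.
Distinct values: {9.25 MHz, 14.75 MHz, 15.35 MHz, 16.55 MHz, 17.2 MHz} → 5.

5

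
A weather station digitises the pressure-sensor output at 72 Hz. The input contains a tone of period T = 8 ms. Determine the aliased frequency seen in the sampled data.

19 Hz

T = 8 ms → f = 1/T = 125 Hz.
125 Hz mod fs = 53 Hz.
53 Hz > fs/2 = 36 Hz, folds to fs − 53 Hz = 19 Hz.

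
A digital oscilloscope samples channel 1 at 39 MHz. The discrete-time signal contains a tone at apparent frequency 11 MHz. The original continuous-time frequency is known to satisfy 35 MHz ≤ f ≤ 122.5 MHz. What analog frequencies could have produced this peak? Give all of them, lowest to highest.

50 MHz, 67 MHz, 89 MHz, 106 MHz

Frequencies that alias to 11 MHz are k·fs ± 11 MHz for integer k ≥ 0.
k=0: 11 MHz.
k=1: 28 MHz, 50 MHz.
k=2: 67 MHz, 89 MHz.
k=3: 106 MHz, 128 MHz.
k=4: 145 MHz, 167 MHz.
Within [35 MHz, 122.5 MHz]: 50 MHz, 67 MHz, 89 MHz, 106 MHz.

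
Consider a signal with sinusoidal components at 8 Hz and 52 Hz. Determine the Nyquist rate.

104 Hz

Highest-frequency component: 52 Hz.
Nyquist rate = 2 × 52 Hz = 104 Hz.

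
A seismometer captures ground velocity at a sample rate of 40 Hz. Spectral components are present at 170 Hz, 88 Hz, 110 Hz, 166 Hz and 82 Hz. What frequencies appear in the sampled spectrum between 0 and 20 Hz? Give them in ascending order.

fs/2 = 20 Hz.
170 Hz mod fs = 10 Hz.
10 Hz ≤ fs/2 = 20 Hz, appears at 10 Hz.
88 Hz mod fs = 8 Hz.
8 Hz ≤ fs/2 = 20 Hz, appears at 8 Hz.
110 Hz mod fs = 30 Hz.
30 Hz > fs/2 = 20 Hz, folds to fs − 30 Hz = 10 Hz.
166 Hz mod fs = 6 Hz.
6 Hz ≤ fs/2 = 20 Hz, appears at 6 Hz.
82 Hz mod fs = 2 Hz.
2 Hz ≤ fs/2 = 20 Hz, appears at 2 Hz.
Distinct values: {2 Hz, 6 Hz, 8 Hz, 10 Hz}.

2 Hz, 6 Hz, 8 Hz, 10 Hz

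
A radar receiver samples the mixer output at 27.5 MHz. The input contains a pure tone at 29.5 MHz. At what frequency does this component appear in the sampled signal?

2 MHz

29.5 MHz mod fs = 2 MHz.
2 MHz ≤ fs/2 = 13.75 MHz, appears at 2 MHz.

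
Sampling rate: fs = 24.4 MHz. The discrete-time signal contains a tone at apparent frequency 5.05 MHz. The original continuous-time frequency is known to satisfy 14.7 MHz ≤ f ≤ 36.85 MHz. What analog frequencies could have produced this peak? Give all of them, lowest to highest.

19.35 MHz, 29.45 MHz

Frequencies that alias to 5.05 MHz are k·fs ± 5.05 MHz for integer k ≥ 0.
k=0: 5.05 MHz.
k=1: 19.35 MHz, 29.45 MHz.
k=2: 43.75 MHz, 53.85 MHz.
Within [14.7 MHz, 36.85 MHz]: 19.35 MHz, 29.45 MHz.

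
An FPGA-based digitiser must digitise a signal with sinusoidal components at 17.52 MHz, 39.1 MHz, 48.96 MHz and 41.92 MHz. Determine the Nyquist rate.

Highest-frequency component: 48.96 MHz.
Nyquist rate = 2 × 48.96 MHz = 97.92 MHz.

97.92 MHz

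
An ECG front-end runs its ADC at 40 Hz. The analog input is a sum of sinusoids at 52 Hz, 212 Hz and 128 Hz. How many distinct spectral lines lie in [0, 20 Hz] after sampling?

fs/2 = 20 Hz.
52 Hz mod fs = 12 Hz.
12 Hz ≤ fs/2 = 20 Hz, appears at 12 Hz.
212 Hz mod fs = 12 Hz.
12 Hz ≤ fs/2 = 20 Hz, appears at 12 Hz.
128 Hz mod fs = 8 Hz.
8 Hz ≤ fs/2 = 20 Hz, appears at 8 Hz.
Distinct values: {8 Hz, 12 Hz} → 2.

2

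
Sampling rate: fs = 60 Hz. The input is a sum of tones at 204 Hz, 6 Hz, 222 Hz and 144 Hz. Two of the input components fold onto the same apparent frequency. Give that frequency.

24 Hz

fs/2 = 30 Hz.
204 Hz mod fs = 24 Hz.
24 Hz ≤ fs/2 = 30 Hz, appears at 24 Hz.
6 Hz ≤ fs/2 = 30 Hz, passes unchanged.
222 Hz mod fs = 42 Hz.
42 Hz > fs/2 = 30 Hz, folds to fs − 42 Hz = 18 Hz.
144 Hz mod fs = 24 Hz.
24 Hz ≤ fs/2 = 30 Hz, appears at 24 Hz.
144 Hz and 204 Hz both map to 24 Hz.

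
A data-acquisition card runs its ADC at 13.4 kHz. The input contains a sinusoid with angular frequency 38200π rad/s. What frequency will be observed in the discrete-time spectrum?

ω = 38200π rad/s → f = ω/(2π) = 19100 Hz = 19.1 kHz.
19.1 kHz mod fs = 5.7 kHz.
5.7 kHz ≤ fs/2 = 6.7 kHz, appears at 5.7 kHz.

5.7 kHz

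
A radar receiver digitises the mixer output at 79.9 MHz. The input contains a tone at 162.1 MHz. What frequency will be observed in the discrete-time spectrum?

162.1 MHz mod fs = 2.3 MHz.
2.3 MHz ≤ fs/2 = 39.95 MHz, appears at 2.3 MHz.

2.3 MHz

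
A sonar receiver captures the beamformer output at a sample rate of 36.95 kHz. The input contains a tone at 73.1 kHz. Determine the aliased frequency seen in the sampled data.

73.1 kHz mod fs = 36.15 kHz.
36.15 kHz > fs/2 = 18.475 kHz, folds to fs − 36.15 kHz = 0.8 kHz.

0.8 kHz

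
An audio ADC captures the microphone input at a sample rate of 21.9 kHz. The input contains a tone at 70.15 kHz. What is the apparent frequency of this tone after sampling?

70.15 kHz mod fs = 4.45 kHz.
4.45 kHz ≤ fs/2 = 10.95 kHz, appears at 4.45 kHz.

4.45 kHz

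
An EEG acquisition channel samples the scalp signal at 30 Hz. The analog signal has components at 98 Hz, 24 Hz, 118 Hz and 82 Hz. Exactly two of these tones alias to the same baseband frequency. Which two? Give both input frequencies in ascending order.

82 Hz, 98 Hz

fs/2 = 15 Hz.
98 Hz mod fs = 8 Hz.
8 Hz ≤ fs/2 = 15 Hz, appears at 8 Hz.
24 Hz > fs/2 = 15 Hz, folds to fs − 24 Hz = 6 Hz.
118 Hz mod fs = 28 Hz.
28 Hz > fs/2 = 15 Hz, folds to fs − 28 Hz = 2 Hz.
82 Hz mod fs = 22 Hz.
22 Hz > fs/2 = 15 Hz, folds to fs − 22 Hz = 8 Hz.
82 Hz and 98 Hz both map to 8 Hz.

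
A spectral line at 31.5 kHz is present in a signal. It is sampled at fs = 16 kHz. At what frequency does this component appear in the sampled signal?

0.5 kHz

31.5 kHz mod fs = 15.5 kHz.
15.5 kHz > fs/2 = 8 kHz, folds to fs − 15.5 kHz = 0.5 kHz.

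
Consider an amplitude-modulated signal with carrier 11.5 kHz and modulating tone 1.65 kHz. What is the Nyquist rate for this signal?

AM sidebands sit at fc ± fm = 9.85 kHz and 13.15 kHz.
Highest-frequency component: 13.15 kHz.
Nyquist rate = 2 × 13.15 kHz = 26.3 kHz.

26.3 kHz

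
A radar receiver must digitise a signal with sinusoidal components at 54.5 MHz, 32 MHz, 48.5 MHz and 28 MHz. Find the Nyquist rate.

Highest-frequency component: 54.5 MHz.
Nyquist rate = 2 × 54.5 MHz = 109 MHz.

109 MHz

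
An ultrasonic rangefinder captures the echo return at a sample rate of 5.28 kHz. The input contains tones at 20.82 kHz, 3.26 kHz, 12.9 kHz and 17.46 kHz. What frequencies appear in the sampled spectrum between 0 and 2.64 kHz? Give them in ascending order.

0.3 kHz, 1.62 kHz, 2.02 kHz, 2.34 kHz

fs/2 = 2.64 kHz.
20.82 kHz mod fs = 4.98 kHz.
4.98 kHz > fs/2 = 2.64 kHz, folds to fs − 4.98 kHz = 0.3 kHz.
3.26 kHz > fs/2 = 2.64 kHz, folds to fs − 3.26 kHz = 2.02 kHz.
12.9 kHz mod fs = 2.34 kHz.
2.34 kHz ≤ fs/2 = 2.64 kHz, appears at 2.34 kHz.
17.46 kHz mod fs = 1.62 kHz.
1.62 kHz ≤ fs/2 = 2.64 kHz, appears at 1.62 kHz.
Distinct values: {0.3 kHz, 1.62 kHz, 2.02 kHz, 2.34 kHz}.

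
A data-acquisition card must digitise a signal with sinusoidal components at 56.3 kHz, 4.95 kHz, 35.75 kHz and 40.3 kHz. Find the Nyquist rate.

112.6 kHz

Highest-frequency component: 56.3 kHz.
Nyquist rate = 2 × 56.3 kHz = 112.6 kHz.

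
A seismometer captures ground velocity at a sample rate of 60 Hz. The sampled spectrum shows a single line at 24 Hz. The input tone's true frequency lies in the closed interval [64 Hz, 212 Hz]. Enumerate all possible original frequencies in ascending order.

84 Hz, 96 Hz, 144 Hz, 156 Hz, 204 Hz

Frequencies that alias to 24 Hz are k·fs ± 24 Hz for integer k ≥ 0.
k=0: 24 Hz.
k=1: 36 Hz, 84 Hz.
k=2: 96 Hz, 144 Hz.
k=3: 156 Hz, 204 Hz.
k=4: 216 Hz, 264 Hz.
Within [64 Hz, 212 Hz]: 84 Hz, 96 Hz, 144 Hz, 156 Hz, 204 Hz.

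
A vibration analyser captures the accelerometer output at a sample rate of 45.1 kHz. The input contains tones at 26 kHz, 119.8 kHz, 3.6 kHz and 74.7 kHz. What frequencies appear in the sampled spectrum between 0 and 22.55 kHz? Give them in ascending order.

fs/2 = 22.55 kHz.
26 kHz > fs/2 = 22.55 kHz, folds to fs − 26 kHz = 19.1 kHz.
119.8 kHz mod fs = 29.6 kHz.
29.6 kHz > fs/2 = 22.55 kHz, folds to fs − 29.6 kHz = 15.5 kHz.
3.6 kHz ≤ fs/2 = 22.55 kHz, passes unchanged.
74.7 kHz mod fs = 29.6 kHz.
29.6 kHz > fs/2 = 22.55 kHz, folds to fs − 29.6 kHz = 15.5 kHz.
Distinct values: {3.6 kHz, 15.5 kHz, 19.1 kHz}.

3.6 kHz, 15.5 kHz, 19.1 kHz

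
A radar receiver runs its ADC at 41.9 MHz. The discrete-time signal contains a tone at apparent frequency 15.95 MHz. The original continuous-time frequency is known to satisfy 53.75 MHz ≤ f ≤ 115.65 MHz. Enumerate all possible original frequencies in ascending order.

57.85 MHz, 67.85 MHz, 99.75 MHz, 109.75 MHz

Frequencies that alias to 15.95 MHz are k·fs ± 15.95 MHz for integer k ≥ 0.
k=0: 15.95 MHz.
k=1: 25.95 MHz, 57.85 MHz.
k=2: 67.85 MHz, 99.75 MHz.
k=3: 109.75 MHz, 141.65 MHz.
k=4: 151.65 MHz, 183.55 MHz.
Within [53.75 MHz, 115.65 MHz]: 57.85 MHz, 67.85 MHz, 99.75 MHz, 109.75 MHz.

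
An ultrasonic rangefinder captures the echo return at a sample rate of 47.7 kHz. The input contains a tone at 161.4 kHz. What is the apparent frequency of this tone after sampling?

18.3 kHz

161.4 kHz mod fs = 18.3 kHz.
18.3 kHz ≤ fs/2 = 23.85 kHz, appears at 18.3 kHz.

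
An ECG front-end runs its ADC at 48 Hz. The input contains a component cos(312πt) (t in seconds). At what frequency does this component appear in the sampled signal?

12 Hz

ω = 312π rad/s → f = ω/(2π) = 156 Hz.
156 Hz mod fs = 12 Hz.
12 Hz ≤ fs/2 = 24 Hz, appears at 12 Hz.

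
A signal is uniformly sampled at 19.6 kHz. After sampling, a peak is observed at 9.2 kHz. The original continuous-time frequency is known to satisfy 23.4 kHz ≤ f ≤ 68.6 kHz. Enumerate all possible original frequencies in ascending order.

28.8 kHz, 30 kHz, 48.4 kHz, 49.6 kHz, 68 kHz

Frequencies that alias to 9.2 kHz are k·fs ± 9.2 kHz for integer k ≥ 0.
k=0: 9.2 kHz.
k=1: 10.4 kHz, 28.8 kHz.
k=2: 30 kHz, 48.4 kHz.
k=3: 49.6 kHz, 68 kHz.
k=4: 69.2 kHz, 87.6 kHz.
Within [23.4 kHz, 68.6 kHz]: 28.8 kHz, 30 kHz, 48.4 kHz, 49.6 kHz, 68 kHz.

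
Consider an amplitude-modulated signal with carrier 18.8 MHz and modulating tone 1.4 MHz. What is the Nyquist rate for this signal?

40.4 MHz

AM sidebands sit at fc ± fm = 17.4 MHz and 20.2 MHz.
Highest-frequency component: 20.2 MHz.
Nyquist rate = 2 × 20.2 MHz = 40.4 MHz.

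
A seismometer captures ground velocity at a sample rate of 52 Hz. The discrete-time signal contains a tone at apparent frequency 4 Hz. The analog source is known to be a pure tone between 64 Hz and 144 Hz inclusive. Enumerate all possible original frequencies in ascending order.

100 Hz, 108 Hz

Frequencies that alias to 4 Hz are k·fs ± 4 Hz for integer k ≥ 0.
k=0: 4 Hz.
k=1: 48 Hz, 56 Hz.
k=2: 100 Hz, 108 Hz.
k=3: 152 Hz, 160 Hz.
Within [64 Hz, 144 Hz]: 100 Hz, 108 Hz.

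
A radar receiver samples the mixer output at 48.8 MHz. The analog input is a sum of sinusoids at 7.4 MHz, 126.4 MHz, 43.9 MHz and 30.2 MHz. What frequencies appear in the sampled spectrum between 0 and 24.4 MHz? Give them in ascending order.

fs/2 = 24.4 MHz.
7.4 MHz ≤ fs/2 = 24.4 MHz, passes unchanged.
126.4 MHz mod fs = 28.8 MHz.
28.8 MHz > fs/2 = 24.4 MHz, folds to fs − 28.8 MHz = 20 MHz.
43.9 MHz > fs/2 = 24.4 MHz, folds to fs − 43.9 MHz = 4.9 MHz.
30.2 MHz > fs/2 = 24.4 MHz, folds to fs − 30.2 MHz = 18.6 MHz.
Distinct values: {4.9 MHz, 7.4 MHz, 18.6 MHz, 20 MHz}.

4.9 MHz, 7.4 MHz, 18.6 MHz, 20 MHz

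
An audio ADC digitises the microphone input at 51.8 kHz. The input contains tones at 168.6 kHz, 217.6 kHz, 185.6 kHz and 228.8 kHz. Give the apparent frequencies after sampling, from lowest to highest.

fs/2 = 25.9 kHz.
168.6 kHz mod fs = 13.2 kHz.
13.2 kHz ≤ fs/2 = 25.9 kHz, appears at 13.2 kHz.
217.6 kHz mod fs = 10.4 kHz.
10.4 kHz ≤ fs/2 = 25.9 kHz, appears at 10.4 kHz.
185.6 kHz mod fs = 30.2 kHz.
30.2 kHz > fs/2 = 25.9 kHz, folds to fs − 30.2 kHz = 21.6 kHz.
228.8 kHz mod fs = 21.6 kHz.
21.6 kHz ≤ fs/2 = 25.9 kHz, appears at 21.6 kHz.
Distinct values: {10.4 kHz, 13.2 kHz, 21.6 kHz}.

10.4 kHz, 13.2 kHz, 21.6 kHz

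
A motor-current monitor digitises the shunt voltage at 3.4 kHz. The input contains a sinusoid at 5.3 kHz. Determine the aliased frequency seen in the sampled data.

1.5 kHz

5.3 kHz mod fs = 1.9 kHz.
1.9 kHz > fs/2 = 1.7 kHz, folds to fs − 1.9 kHz = 1.5 kHz.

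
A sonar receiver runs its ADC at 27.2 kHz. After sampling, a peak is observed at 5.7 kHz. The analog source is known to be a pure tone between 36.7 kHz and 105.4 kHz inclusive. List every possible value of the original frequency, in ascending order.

Frequencies that alias to 5.7 kHz are k·fs ± 5.7 kHz for integer k ≥ 0.
k=0: 5.7 kHz.
k=1: 21.5 kHz, 32.9 kHz.
k=2: 48.7 kHz, 60.1 kHz.
k=3: 75.9 kHz, 87.3 kHz.
k=4: 103.1 kHz, 114.5 kHz.
k=5: 130.3 kHz, 141.7 kHz.
Within [36.7 kHz, 105.4 kHz]: 48.7 kHz, 60.1 kHz, 75.9 kHz, 87.3 kHz, 103.1 kHz.

48.7 kHz, 60.1 kHz, 75.9 kHz, 87.3 kHz, 103.1 kHz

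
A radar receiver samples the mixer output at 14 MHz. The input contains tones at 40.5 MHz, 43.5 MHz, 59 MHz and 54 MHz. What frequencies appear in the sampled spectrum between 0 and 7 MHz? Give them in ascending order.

1.5 MHz, 2 MHz, 3 MHz

fs/2 = 7 MHz.
40.5 MHz mod fs = 12.5 MHz.
12.5 MHz > fs/2 = 7 MHz, folds to fs − 12.5 MHz = 1.5 MHz.
43.5 MHz mod fs = 1.5 MHz.
1.5 MHz ≤ fs/2 = 7 MHz, appears at 1.5 MHz.
59 MHz mod fs = 3 MHz.
3 MHz ≤ fs/2 = 7 MHz, appears at 3 MHz.
54 MHz mod fs = 12 MHz.
12 MHz > fs/2 = 7 MHz, folds to fs − 12 MHz = 2 MHz.
Distinct values: {1.5 MHz, 2 MHz, 3 MHz}.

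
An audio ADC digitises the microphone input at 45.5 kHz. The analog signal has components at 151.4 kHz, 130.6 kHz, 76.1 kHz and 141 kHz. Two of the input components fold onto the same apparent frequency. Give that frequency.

fs/2 = 22.75 kHz.
151.4 kHz mod fs = 14.9 kHz.
14.9 kHz ≤ fs/2 = 22.75 kHz, appears at 14.9 kHz.
130.6 kHz mod fs = 39.6 kHz.
39.6 kHz > fs/2 = 22.75 kHz, folds to fs − 39.6 kHz = 5.9 kHz.
76.1 kHz mod fs = 30.6 kHz.
30.6 kHz > fs/2 = 22.75 kHz, folds to fs − 30.6 kHz = 14.9 kHz.
141 kHz mod fs = 4.5 kHz.
4.5 kHz ≤ fs/2 = 22.75 kHz, appears at 4.5 kHz.
76.1 kHz and 151.4 kHz both map to 14.9 kHz.

14.9 kHz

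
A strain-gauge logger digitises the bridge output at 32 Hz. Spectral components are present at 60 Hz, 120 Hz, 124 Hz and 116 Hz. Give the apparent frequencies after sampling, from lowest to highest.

fs/2 = 16 Hz.
60 Hz mod fs = 28 Hz.
28 Hz > fs/2 = 16 Hz, folds to fs − 28 Hz = 4 Hz.
120 Hz mod fs = 24 Hz.
24 Hz > fs/2 = 16 Hz, folds to fs − 24 Hz = 8 Hz.
124 Hz mod fs = 28 Hz.
28 Hz > fs/2 = 16 Hz, folds to fs − 28 Hz = 4 Hz.
116 Hz mod fs = 20 Hz.
20 Hz > fs/2 = 16 Hz, folds to fs − 20 Hz = 12 Hz.
Distinct values: {4 Hz, 8 Hz, 12 Hz}.

4 Hz, 8 Hz, 12 Hz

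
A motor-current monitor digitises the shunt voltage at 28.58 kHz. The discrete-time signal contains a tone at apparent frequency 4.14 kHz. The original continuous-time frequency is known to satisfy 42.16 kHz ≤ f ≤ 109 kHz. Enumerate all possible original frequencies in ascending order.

53.02 kHz, 61.3 kHz, 81.6 kHz, 89.88 kHz

Frequencies that alias to 4.14 kHz are k·fs ± 4.14 kHz for integer k ≥ 0.
k=0: 4.14 kHz.
k=1: 24.44 kHz, 32.72 kHz.
k=2: 53.02 kHz, 61.3 kHz.
k=3: 81.6 kHz, 89.88 kHz.
k=4: 110.18 kHz, 118.46 kHz.
Within [42.16 kHz, 109 kHz]: 53.02 kHz, 61.3 kHz, 81.6 kHz, 89.88 kHz.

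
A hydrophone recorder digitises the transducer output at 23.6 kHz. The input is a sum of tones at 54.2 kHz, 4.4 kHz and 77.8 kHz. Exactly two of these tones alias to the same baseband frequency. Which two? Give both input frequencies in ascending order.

fs/2 = 11.8 kHz.
54.2 kHz mod fs = 7 kHz.
7 kHz ≤ fs/2 = 11.8 kHz, appears at 7 kHz.
4.4 kHz ≤ fs/2 = 11.8 kHz, passes unchanged.
77.8 kHz mod fs = 7 kHz.
7 kHz ≤ fs/2 = 11.8 kHz, appears at 7 kHz.
54.2 kHz and 77.8 kHz both map to 7 kHz.

54.2 kHz, 77.8 kHz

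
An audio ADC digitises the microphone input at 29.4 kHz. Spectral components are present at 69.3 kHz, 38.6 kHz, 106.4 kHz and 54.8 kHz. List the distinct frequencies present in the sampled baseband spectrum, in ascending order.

fs/2 = 14.7 kHz.
69.3 kHz mod fs = 10.5 kHz.
10.5 kHz ≤ fs/2 = 14.7 kHz, appears at 10.5 kHz.
38.6 kHz mod fs = 9.2 kHz.
9.2 kHz ≤ fs/2 = 14.7 kHz, appears at 9.2 kHz.
106.4 kHz mod fs = 18.2 kHz.
18.2 kHz > fs/2 = 14.7 kHz, folds to fs − 18.2 kHz = 11.2 kHz.
54.8 kHz mod fs = 25.4 kHz.
25.4 kHz > fs/2 = 14.7 kHz, folds to fs − 25.4 kHz = 4 kHz.
Distinct values: {4 kHz, 9.2 kHz, 10.5 kHz, 11.2 kHz}.

4 kHz, 9.2 kHz, 10.5 kHz, 11.2 kHz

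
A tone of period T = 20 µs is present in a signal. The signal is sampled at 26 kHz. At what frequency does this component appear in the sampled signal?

2 kHz

T = 20 µs → f = 1/T = 50 kHz.
50 kHz mod fs = 24 kHz.
24 kHz > fs/2 = 13 kHz, folds to fs − 24 kHz = 2 kHz.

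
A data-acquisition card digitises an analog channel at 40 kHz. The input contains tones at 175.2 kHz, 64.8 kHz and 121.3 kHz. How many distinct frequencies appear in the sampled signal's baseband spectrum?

2

fs/2 = 20 kHz.
175.2 kHz mod fs = 15.2 kHz.
15.2 kHz ≤ fs/2 = 20 kHz, appears at 15.2 kHz.
64.8 kHz mod fs = 24.8 kHz.
24.8 kHz > fs/2 = 20 kHz, folds to fs − 24.8 kHz = 15.2 kHz.
121.3 kHz mod fs = 1.3 kHz.
1.3 kHz ≤ fs/2 = 20 kHz, appears at 1.3 kHz.
Distinct values: {1.3 kHz, 15.2 kHz} → 2.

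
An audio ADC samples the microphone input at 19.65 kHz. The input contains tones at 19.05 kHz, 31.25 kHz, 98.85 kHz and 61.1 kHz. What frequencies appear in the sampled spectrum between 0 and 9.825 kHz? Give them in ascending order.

fs/2 = 9.825 kHz.
19.05 kHz > fs/2 = 9.825 kHz, folds to fs − 19.05 kHz = 0.6 kHz.
31.25 kHz mod fs = 11.6 kHz.
11.6 kHz > fs/2 = 9.825 kHz, folds to fs − 11.6 kHz = 8.05 kHz.
98.85 kHz mod fs = 0.6 kHz.
0.6 kHz ≤ fs/2 = 9.825 kHz, appears at 0.6 kHz.
61.1 kHz mod fs = 2.15 kHz.
2.15 kHz ≤ fs/2 = 9.825 kHz, appears at 2.15 kHz.
Distinct values: {0.6 kHz, 2.15 kHz, 8.05 kHz}.

0.6 kHz, 2.15 kHz, 8.05 kHz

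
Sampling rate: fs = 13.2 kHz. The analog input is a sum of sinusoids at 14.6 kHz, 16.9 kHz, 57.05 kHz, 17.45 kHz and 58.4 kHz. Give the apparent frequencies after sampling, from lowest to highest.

fs/2 = 6.6 kHz.
14.6 kHz mod fs = 1.4 kHz.
1.4 kHz ≤ fs/2 = 6.6 kHz, appears at 1.4 kHz.
16.9 kHz mod fs = 3.7 kHz.
3.7 kHz ≤ fs/2 = 6.6 kHz, appears at 3.7 kHz.
57.05 kHz mod fs = 4.25 kHz.
4.25 kHz ≤ fs/2 = 6.6 kHz, appears at 4.25 kHz.
17.45 kHz mod fs = 4.25 kHz.
4.25 kHz ≤ fs/2 = 6.6 kHz, appears at 4.25 kHz.
58.4 kHz mod fs = 5.6 kHz.
5.6 kHz ≤ fs/2 = 6.6 kHz, appears at 5.6 kHz.
Distinct values: {1.4 kHz, 3.7 kHz, 4.25 kHz, 5.6 kHz}.

1.4 kHz, 3.7 kHz, 4.25 kHz, 5.6 kHz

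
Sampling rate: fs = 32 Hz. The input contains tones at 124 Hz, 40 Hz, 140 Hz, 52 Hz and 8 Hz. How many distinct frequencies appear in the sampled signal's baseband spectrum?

fs/2 = 16 Hz.
124 Hz mod fs = 28 Hz.
28 Hz > fs/2 = 16 Hz, folds to fs − 28 Hz = 4 Hz.
40 Hz mod fs = 8 Hz.
8 Hz ≤ fs/2 = 16 Hz, appears at 8 Hz.
140 Hz mod fs = 12 Hz.
12 Hz ≤ fs/2 = 16 Hz, appears at 12 Hz.
52 Hz mod fs = 20 Hz.
20 Hz > fs/2 = 16 Hz, folds to fs − 20 Hz = 12 Hz.
8 Hz ≤ fs/2 = 16 Hz, passes unchanged.
Distinct values: {4 Hz, 8 Hz, 12 Hz} → 3.

3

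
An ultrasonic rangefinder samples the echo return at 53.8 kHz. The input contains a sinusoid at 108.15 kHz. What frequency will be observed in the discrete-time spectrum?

0.55 kHz

108.15 kHz mod fs = 0.55 kHz.
0.55 kHz ≤ fs/2 = 26.9 kHz, appears at 0.55 kHz.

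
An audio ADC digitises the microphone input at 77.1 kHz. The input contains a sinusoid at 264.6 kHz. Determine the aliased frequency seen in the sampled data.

33.3 kHz

264.6 kHz mod fs = 33.3 kHz.
33.3 kHz ≤ fs/2 = 38.55 kHz, appears at 33.3 kHz.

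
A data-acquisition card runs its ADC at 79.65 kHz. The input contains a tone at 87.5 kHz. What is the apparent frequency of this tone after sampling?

7.85 kHz

87.5 kHz mod fs = 7.85 kHz.
7.85 kHz ≤ fs/2 = 39.825 kHz, appears at 7.85 kHz.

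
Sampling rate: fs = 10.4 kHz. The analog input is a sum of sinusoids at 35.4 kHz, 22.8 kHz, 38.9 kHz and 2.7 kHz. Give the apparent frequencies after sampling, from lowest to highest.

2 kHz, 2.7 kHz, 4.2 kHz

fs/2 = 5.2 kHz.
35.4 kHz mod fs = 4.2 kHz.
4.2 kHz ≤ fs/2 = 5.2 kHz, appears at 4.2 kHz.
22.8 kHz mod fs = 2 kHz.
2 kHz ≤ fs/2 = 5.2 kHz, appears at 2 kHz.
38.9 kHz mod fs = 7.7 kHz.
7.7 kHz > fs/2 = 5.2 kHz, folds to fs − 7.7 kHz = 2.7 kHz.
2.7 kHz ≤ fs/2 = 5.2 kHz, passes unchanged.
Distinct values: {2 kHz, 2.7 kHz, 4.2 kHz}.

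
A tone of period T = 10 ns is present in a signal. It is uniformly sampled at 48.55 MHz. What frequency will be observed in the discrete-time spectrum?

2.9 MHz

T = 10 ns → f = 1/T = 100 MHz.
100 MHz mod fs = 2.9 MHz.
2.9 MHz ≤ fs/2 = 24.275 MHz, appears at 2.9 MHz.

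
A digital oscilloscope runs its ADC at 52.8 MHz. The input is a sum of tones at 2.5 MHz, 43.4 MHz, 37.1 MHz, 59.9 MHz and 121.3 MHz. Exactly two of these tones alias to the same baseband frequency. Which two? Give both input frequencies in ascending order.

fs/2 = 26.4 MHz.
2.5 MHz ≤ fs/2 = 26.4 MHz, passes unchanged.
43.4 MHz > fs/2 = 26.4 MHz, folds to fs − 43.4 MHz = 9.4 MHz.
37.1 MHz > fs/2 = 26.4 MHz, folds to fs − 37.1 MHz = 15.7 MHz.
59.9 MHz mod fs = 7.1 MHz.
7.1 MHz ≤ fs/2 = 26.4 MHz, appears at 7.1 MHz.
121.3 MHz mod fs = 15.7 MHz.
15.7 MHz ≤ fs/2 = 26.4 MHz, appears at 15.7 MHz.
37.1 MHz and 121.3 MHz both map to 15.7 MHz.

37.1 MHz, 121.3 MHz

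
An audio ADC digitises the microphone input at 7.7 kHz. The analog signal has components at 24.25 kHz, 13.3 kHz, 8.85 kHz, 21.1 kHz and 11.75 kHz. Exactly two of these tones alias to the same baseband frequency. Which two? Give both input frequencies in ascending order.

fs/2 = 3.85 kHz.
24.25 kHz mod fs = 1.15 kHz.
1.15 kHz ≤ fs/2 = 3.85 kHz, appears at 1.15 kHz.
13.3 kHz mod fs = 5.6 kHz.
5.6 kHz > fs/2 = 3.85 kHz, folds to fs − 5.6 kHz = 2.1 kHz.
8.85 kHz mod fs = 1.15 kHz.
1.15 kHz ≤ fs/2 = 3.85 kHz, appears at 1.15 kHz.
21.1 kHz mod fs = 5.7 kHz.
5.7 kHz > fs/2 = 3.85 kHz, folds to fs − 5.7 kHz = 2 kHz.
11.75 kHz mod fs = 4.05 kHz.
4.05 kHz > fs/2 = 3.85 kHz, folds to fs − 4.05 kHz = 3.65 kHz.
8.85 kHz and 24.25 kHz both map to 1.15 kHz.

8.85 kHz, 24.25 kHz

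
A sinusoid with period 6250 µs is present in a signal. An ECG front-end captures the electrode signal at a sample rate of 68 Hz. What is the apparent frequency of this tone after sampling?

T = 6250 µs → f = 1/T = 160 Hz.
160 Hz mod fs = 24 Hz.
24 Hz ≤ fs/2 = 34 Hz, appears at 24 Hz.

24 Hz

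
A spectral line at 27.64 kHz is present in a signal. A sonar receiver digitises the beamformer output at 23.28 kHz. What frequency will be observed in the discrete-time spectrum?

4.36 kHz

27.64 kHz mod fs = 4.36 kHz.
4.36 kHz ≤ fs/2 = 11.64 kHz, appears at 4.36 kHz.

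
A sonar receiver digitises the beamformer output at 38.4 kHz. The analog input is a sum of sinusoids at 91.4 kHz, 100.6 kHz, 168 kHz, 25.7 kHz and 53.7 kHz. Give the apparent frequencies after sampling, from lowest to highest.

12.7 kHz, 14.4 kHz, 14.6 kHz, 15.3 kHz

fs/2 = 19.2 kHz.
91.4 kHz mod fs = 14.6 kHz.
14.6 kHz ≤ fs/2 = 19.2 kHz, appears at 14.6 kHz.
100.6 kHz mod fs = 23.8 kHz.
23.8 kHz > fs/2 = 19.2 kHz, folds to fs − 23.8 kHz = 14.6 kHz.
168 kHz mod fs = 14.4 kHz.
14.4 kHz ≤ fs/2 = 19.2 kHz, appears at 14.4 kHz.
25.7 kHz > fs/2 = 19.2 kHz, folds to fs − 25.7 kHz = 12.7 kHz.
53.7 kHz mod fs = 15.3 kHz.
15.3 kHz ≤ fs/2 = 19.2 kHz, appears at 15.3 kHz.
Distinct values: {12.7 kHz, 14.4 kHz, 14.6 kHz, 15.3 kHz}.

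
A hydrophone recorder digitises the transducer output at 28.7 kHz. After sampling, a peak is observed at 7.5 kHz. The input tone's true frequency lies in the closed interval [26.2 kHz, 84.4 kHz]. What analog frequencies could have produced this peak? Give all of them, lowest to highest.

36.2 kHz, 49.9 kHz, 64.9 kHz, 78.6 kHz

Frequencies that alias to 7.5 kHz are k·fs ± 7.5 kHz for integer k ≥ 0.
k=0: 7.5 kHz.
k=1: 21.2 kHz, 36.2 kHz.
k=2: 49.9 kHz, 64.9 kHz.
k=3: 78.6 kHz, 93.6 kHz.
k=4: 107.3 kHz, 122.3 kHz.
Within [26.2 kHz, 84.4 kHz]: 36.2 kHz, 49.9 kHz, 64.9 kHz, 78.6 kHz.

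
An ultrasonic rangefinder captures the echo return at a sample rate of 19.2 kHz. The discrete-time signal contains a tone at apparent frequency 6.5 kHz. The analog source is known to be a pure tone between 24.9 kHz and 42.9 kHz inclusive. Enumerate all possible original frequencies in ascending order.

Frequencies that alias to 6.5 kHz are k·fs ± 6.5 kHz for integer k ≥ 0.
k=0: 6.5 kHz.
k=1: 12.7 kHz, 25.7 kHz.
k=2: 31.9 kHz, 44.9 kHz.
k=3: 51.1 kHz, 64.1 kHz.
Within [24.9 kHz, 42.9 kHz]: 25.7 kHz, 31.9 kHz.

25.7 kHz, 31.9 kHz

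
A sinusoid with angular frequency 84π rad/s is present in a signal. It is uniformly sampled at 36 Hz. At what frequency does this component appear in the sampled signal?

6 Hz

ω = 84π rad/s → f = ω/(2π) = 42 Hz.
42 Hz mod fs = 6 Hz.
6 Hz ≤ fs/2 = 18 Hz, appears at 6 Hz.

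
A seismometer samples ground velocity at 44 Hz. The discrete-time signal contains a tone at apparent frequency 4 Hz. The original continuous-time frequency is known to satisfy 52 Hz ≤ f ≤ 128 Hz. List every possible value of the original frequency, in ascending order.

Frequencies that alias to 4 Hz are k·fs ± 4 Hz for integer k ≥ 0.
k=0: 4 Hz.
k=1: 40 Hz, 48 Hz.
k=2: 84 Hz, 92 Hz.
k=3: 128 Hz, 136 Hz.
k=4: 172 Hz, 180 Hz.
Within [52 Hz, 128 Hz]: 84 Hz, 92 Hz, 128 Hz.

84 Hz, 92 Hz, 128 Hz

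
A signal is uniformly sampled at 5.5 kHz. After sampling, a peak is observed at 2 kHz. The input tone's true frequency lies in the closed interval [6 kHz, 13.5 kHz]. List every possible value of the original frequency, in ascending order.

Frequencies that alias to 2 kHz are k·fs ± 2 kHz for integer k ≥ 0.
k=0: 2 kHz.
k=1: 3.5 kHz, 7.5 kHz.
k=2: 9 kHz, 13 kHz.
k=3: 14.5 kHz, 18.5 kHz.
Within [6 kHz, 13.5 kHz]: 7.5 kHz, 9 kHz, 13 kHz.

7.5 kHz, 9 kHz, 13 kHz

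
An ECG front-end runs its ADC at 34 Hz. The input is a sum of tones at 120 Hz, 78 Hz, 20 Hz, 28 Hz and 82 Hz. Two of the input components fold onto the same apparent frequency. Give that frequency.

fs/2 = 17 Hz.
120 Hz mod fs = 18 Hz.
18 Hz > fs/2 = 17 Hz, folds to fs − 18 Hz = 16 Hz.
78 Hz mod fs = 10 Hz.
10 Hz ≤ fs/2 = 17 Hz, appears at 10 Hz.
20 Hz > fs/2 = 17 Hz, folds to fs − 20 Hz = 14 Hz.
28 Hz > fs/2 = 17 Hz, folds to fs − 28 Hz = 6 Hz.
82 Hz mod fs = 14 Hz.
14 Hz ≤ fs/2 = 17 Hz, appears at 14 Hz.
20 Hz and 82 Hz both map to 14 Hz.

14 Hz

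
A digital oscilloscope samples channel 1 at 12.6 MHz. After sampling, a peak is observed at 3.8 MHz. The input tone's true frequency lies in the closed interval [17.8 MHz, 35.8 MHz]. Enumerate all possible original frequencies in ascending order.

Frequencies that alias to 3.8 MHz are k·fs ± 3.8 MHz for integer k ≥ 0.
k=0: 3.8 MHz.
k=1: 8.8 MHz, 16.4 MHz.
k=2: 21.4 MHz, 29 MHz.
k=3: 34 MHz, 41.6 MHz.
k=4: 46.6 MHz, 54.2 MHz.
Within [17.8 MHz, 35.8 MHz]: 21.4 MHz, 29 MHz, 34 MHz.

21.4 MHz, 29 MHz, 34 MHz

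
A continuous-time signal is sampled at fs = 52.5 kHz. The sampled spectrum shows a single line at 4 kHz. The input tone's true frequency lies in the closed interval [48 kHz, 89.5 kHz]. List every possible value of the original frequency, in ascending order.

Frequencies that alias to 4 kHz are k·fs ± 4 kHz for integer k ≥ 0.
k=0: 4 kHz.
k=1: 48.5 kHz, 56.5 kHz.
k=2: 101 kHz, 109 kHz.
Within [48 kHz, 89.5 kHz]: 48.5 kHz, 56.5 kHz.

48.5 kHz, 56.5 kHz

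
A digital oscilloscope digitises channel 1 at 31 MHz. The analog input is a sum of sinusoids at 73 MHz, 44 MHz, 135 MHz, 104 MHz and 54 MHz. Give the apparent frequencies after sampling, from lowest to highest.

8 MHz, 11 MHz, 13 MHz

fs/2 = 15.5 MHz.
73 MHz mod fs = 11 MHz.
11 MHz ≤ fs/2 = 15.5 MHz, appears at 11 MHz.
44 MHz mod fs = 13 MHz.
13 MHz ≤ fs/2 = 15.5 MHz, appears at 13 MHz.
135 MHz mod fs = 11 MHz.
11 MHz ≤ fs/2 = 15.5 MHz, appears at 11 MHz.
104 MHz mod fs = 11 MHz.
11 MHz ≤ fs/2 = 15.5 MHz, appears at 11 MHz.
54 MHz mod fs = 23 MHz.
23 MHz > fs/2 = 15.5 MHz, folds to fs − 23 MHz = 8 MHz.
Distinct values: {8 MHz, 11 MHz, 13 MHz}.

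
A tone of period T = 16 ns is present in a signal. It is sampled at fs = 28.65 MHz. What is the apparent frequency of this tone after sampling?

5.2 MHz

T = 16 ns → f = 1/T = 62.5 MHz.
62.5 MHz mod fs = 5.2 MHz.
5.2 MHz ≤ fs/2 = 14.325 MHz, appears at 5.2 MHz.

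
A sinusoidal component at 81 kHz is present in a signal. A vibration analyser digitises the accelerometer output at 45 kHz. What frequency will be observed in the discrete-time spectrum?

9 kHz

81 kHz mod fs = 36 kHz.
36 kHz > fs/2 = 22.5 kHz, folds to fs − 36 kHz = 9 kHz.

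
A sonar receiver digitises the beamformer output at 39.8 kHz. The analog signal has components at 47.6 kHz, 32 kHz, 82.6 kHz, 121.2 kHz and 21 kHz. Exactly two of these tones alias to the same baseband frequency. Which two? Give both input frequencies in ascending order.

fs/2 = 19.9 kHz.
47.6 kHz mod fs = 7.8 kHz.
7.8 kHz ≤ fs/2 = 19.9 kHz, appears at 7.8 kHz.
32 kHz > fs/2 = 19.9 kHz, folds to fs − 32 kHz = 7.8 kHz.
82.6 kHz mod fs = 3 kHz.
3 kHz ≤ fs/2 = 19.9 kHz, appears at 3 kHz.
121.2 kHz mod fs = 1.8 kHz.
1.8 kHz ≤ fs/2 = 19.9 kHz, appears at 1.8 kHz.
21 kHz > fs/2 = 19.9 kHz, folds to fs − 21 kHz = 18.8 kHz.
32 kHz and 47.6 kHz both map to 7.8 kHz.

32 kHz, 47.6 kHz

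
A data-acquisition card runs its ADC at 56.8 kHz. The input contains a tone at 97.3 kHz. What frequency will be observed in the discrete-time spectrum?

97.3 kHz mod fs = 40.5 kHz.
40.5 kHz > fs/2 = 28.4 kHz, folds to fs − 40.5 kHz = 16.3 kHz.

16.3 kHz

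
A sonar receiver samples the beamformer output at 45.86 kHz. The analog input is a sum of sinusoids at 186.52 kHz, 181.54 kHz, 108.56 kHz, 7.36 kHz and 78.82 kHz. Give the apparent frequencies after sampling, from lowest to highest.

fs/2 = 22.93 kHz.
186.52 kHz mod fs = 3.08 kHz.
3.08 kHz ≤ fs/2 = 22.93 kHz, appears at 3.08 kHz.
181.54 kHz mod fs = 43.96 kHz.
43.96 kHz > fs/2 = 22.93 kHz, folds to fs − 43.96 kHz = 1.9 kHz.
108.56 kHz mod fs = 16.84 kHz.
16.84 kHz ≤ fs/2 = 22.93 kHz, appears at 16.84 kHz.
7.36 kHz ≤ fs/2 = 22.93 kHz, passes unchanged.
78.82 kHz mod fs = 32.96 kHz.
32.96 kHz > fs/2 = 22.93 kHz, folds to fs − 32.96 kHz = 12.9 kHz.
Distinct values: {1.9 kHz, 3.08 kHz, 7.36 kHz, 12.9 kHz, 16.84 kHz}.

1.9 kHz, 3.08 kHz, 7.36 kHz, 12.9 kHz, 16.84 kHz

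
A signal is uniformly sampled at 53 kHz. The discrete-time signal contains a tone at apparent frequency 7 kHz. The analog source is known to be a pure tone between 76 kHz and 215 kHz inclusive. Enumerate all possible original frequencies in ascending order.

Frequencies that alias to 7 kHz are k·fs ± 7 kHz for integer k ≥ 0.
k=0: 7 kHz.
k=1: 46 kHz, 60 kHz.
k=2: 99 kHz, 113 kHz.
k=3: 152 kHz, 166 kHz.
k=4: 205 kHz, 219 kHz.
k=5: 258 kHz, 272 kHz.
Within [76 kHz, 215 kHz]: 99 kHz, 113 kHz, 152 kHz, 166 kHz, 205 kHz.

99 kHz, 113 kHz, 152 kHz, 166 kHz, 205 kHz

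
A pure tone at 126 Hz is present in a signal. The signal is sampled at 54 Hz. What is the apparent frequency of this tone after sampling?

18 Hz

126 Hz mod fs = 18 Hz.
18 Hz ≤ fs/2 = 27 Hz, appears at 18 Hz.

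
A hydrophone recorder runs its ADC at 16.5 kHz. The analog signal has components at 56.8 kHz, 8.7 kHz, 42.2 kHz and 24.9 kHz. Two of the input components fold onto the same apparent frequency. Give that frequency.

fs/2 = 8.25 kHz.
56.8 kHz mod fs = 7.3 kHz.
7.3 kHz ≤ fs/2 = 8.25 kHz, appears at 7.3 kHz.
8.7 kHz > fs/2 = 8.25 kHz, folds to fs − 8.7 kHz = 7.8 kHz.
42.2 kHz mod fs = 9.2 kHz.
9.2 kHz > fs/2 = 8.25 kHz, folds to fs − 9.2 kHz = 7.3 kHz.
24.9 kHz mod fs = 8.4 kHz.
8.4 kHz > fs/2 = 8.25 kHz, folds to fs − 8.4 kHz = 8.1 kHz.
42.2 kHz and 56.8 kHz both map to 7.3 kHz.

7.3 kHz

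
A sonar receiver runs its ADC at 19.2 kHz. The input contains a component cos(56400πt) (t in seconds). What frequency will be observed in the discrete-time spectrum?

ω = 56400π rad/s → f = ω/(2π) = 28200 Hz = 28.2 kHz.
28.2 kHz mod fs = 9 kHz.
9 kHz ≤ fs/2 = 9.6 kHz, appears at 9 kHz.

9 kHz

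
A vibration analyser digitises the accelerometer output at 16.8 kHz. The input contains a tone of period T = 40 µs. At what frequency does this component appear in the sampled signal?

8.2 kHz

T = 40 µs → f = 1/T = 25 kHz.
25 kHz mod fs = 8.2 kHz.
8.2 kHz ≤ fs/2 = 8.4 kHz, appears at 8.2 kHz.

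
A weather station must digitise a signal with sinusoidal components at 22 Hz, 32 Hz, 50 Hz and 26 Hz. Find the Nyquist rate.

Highest-frequency component: 50 Hz.
Nyquist rate = 2 × 50 Hz = 100 Hz.

100 Hz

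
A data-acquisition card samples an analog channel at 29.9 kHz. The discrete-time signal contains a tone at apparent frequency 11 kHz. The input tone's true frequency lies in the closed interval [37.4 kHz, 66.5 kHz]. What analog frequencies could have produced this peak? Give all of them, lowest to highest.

Frequencies that alias to 11 kHz are k·fs ± 11 kHz for integer k ≥ 0.
k=0: 11 kHz.
k=1: 18.9 kHz, 40.9 kHz.
k=2: 48.8 kHz, 70.8 kHz.
k=3: 78.7 kHz, 100.7 kHz.
Within [37.4 kHz, 66.5 kHz]: 40.9 kHz, 48.8 kHz.

40.9 kHz, 48.8 kHz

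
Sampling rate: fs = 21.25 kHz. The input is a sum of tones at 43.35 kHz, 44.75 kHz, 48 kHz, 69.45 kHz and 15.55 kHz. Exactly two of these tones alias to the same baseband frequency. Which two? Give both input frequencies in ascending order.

fs/2 = 10.625 kHz.
43.35 kHz mod fs = 0.85 kHz.
0.85 kHz ≤ fs/2 = 10.625 kHz, appears at 0.85 kHz.
44.75 kHz mod fs = 2.25 kHz.
2.25 kHz ≤ fs/2 = 10.625 kHz, appears at 2.25 kHz.
48 kHz mod fs = 5.5 kHz.
5.5 kHz ≤ fs/2 = 10.625 kHz, appears at 5.5 kHz.
69.45 kHz mod fs = 5.7 kHz.
5.7 kHz ≤ fs/2 = 10.625 kHz, appears at 5.7 kHz.
15.55 kHz > fs/2 = 10.625 kHz, folds to fs − 15.55 kHz = 5.7 kHz.
15.55 kHz and 69.45 kHz both map to 5.7 kHz.

15.55 kHz, 69.45 kHz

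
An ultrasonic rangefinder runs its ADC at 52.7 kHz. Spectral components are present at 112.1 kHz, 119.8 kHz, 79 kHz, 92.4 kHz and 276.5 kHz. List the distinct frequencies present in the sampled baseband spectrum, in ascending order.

fs/2 = 26.35 kHz.
112.1 kHz mod fs = 6.7 kHz.
6.7 kHz ≤ fs/2 = 26.35 kHz, appears at 6.7 kHz.
119.8 kHz mod fs = 14.4 kHz.
14.4 kHz ≤ fs/2 = 26.35 kHz, appears at 14.4 kHz.
79 kHz mod fs = 26.3 kHz.
26.3 kHz ≤ fs/2 = 26.35 kHz, appears at 26.3 kHz.
92.4 kHz mod fs = 39.7 kHz.
39.7 kHz > fs/2 = 26.35 kHz, folds to fs − 39.7 kHz = 13 kHz.
276.5 kHz mod fs = 13 kHz.
13 kHz ≤ fs/2 = 26.35 kHz, appears at 13 kHz.
Distinct values: {6.7 kHz, 13 kHz, 14.4 kHz, 26.3 kHz}.

6.7 kHz, 13 kHz, 14.4 kHz, 26.3 kHz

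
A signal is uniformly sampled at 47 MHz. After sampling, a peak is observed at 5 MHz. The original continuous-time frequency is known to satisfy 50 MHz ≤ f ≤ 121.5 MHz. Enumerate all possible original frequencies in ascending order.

52 MHz, 89 MHz, 99 MHz

Frequencies that alias to 5 MHz are k·fs ± 5 MHz for integer k ≥ 0.
k=0: 5 MHz.
k=1: 42 MHz, 52 MHz.
k=2: 89 MHz, 99 MHz.
k=3: 136 MHz, 146 MHz.
Within [50 MHz, 121.5 MHz]: 52 MHz, 89 MHz, 99 MHz.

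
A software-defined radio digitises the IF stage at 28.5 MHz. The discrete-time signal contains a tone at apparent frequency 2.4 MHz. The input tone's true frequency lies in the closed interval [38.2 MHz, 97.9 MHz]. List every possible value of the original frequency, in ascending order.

Frequencies that alias to 2.4 MHz are k·fs ± 2.4 MHz for integer k ≥ 0.
k=0: 2.4 MHz.
k=1: 26.1 MHz, 30.9 MHz.
k=2: 54.6 MHz, 59.4 MHz.
k=3: 83.1 MHz, 87.9 MHz.
k=4: 111.6 MHz, 116.4 MHz.
Within [38.2 MHz, 97.9 MHz]: 54.6 MHz, 59.4 MHz, 83.1 MHz, 87.9 MHz.

54.6 MHz, 59.4 MHz, 83.1 MHz, 87.9 MHz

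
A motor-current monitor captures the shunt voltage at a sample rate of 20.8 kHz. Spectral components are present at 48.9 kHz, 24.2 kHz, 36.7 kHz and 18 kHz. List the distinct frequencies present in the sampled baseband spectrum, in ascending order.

2.8 kHz, 3.4 kHz, 4.9 kHz, 7.3 kHz

fs/2 = 10.4 kHz.
48.9 kHz mod fs = 7.3 kHz.
7.3 kHz ≤ fs/2 = 10.4 kHz, appears at 7.3 kHz.
24.2 kHz mod fs = 3.4 kHz.
3.4 kHz ≤ fs/2 = 10.4 kHz, appears at 3.4 kHz.
36.7 kHz mod fs = 15.9 kHz.
15.9 kHz > fs/2 = 10.4 kHz, folds to fs − 15.9 kHz = 4.9 kHz.
18 kHz > fs/2 = 10.4 kHz, folds to fs − 18 kHz = 2.8 kHz.
Distinct values: {2.8 kHz, 3.4 kHz, 4.9 kHz, 7.3 kHz}.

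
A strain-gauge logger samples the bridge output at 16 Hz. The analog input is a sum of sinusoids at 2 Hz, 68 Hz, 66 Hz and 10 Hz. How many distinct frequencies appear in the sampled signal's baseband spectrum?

3

fs/2 = 8 Hz.
2 Hz ≤ fs/2 = 8 Hz, passes unchanged.
68 Hz mod fs = 4 Hz.
4 Hz ≤ fs/2 = 8 Hz, appears at 4 Hz.
66 Hz mod fs = 2 Hz.
2 Hz ≤ fs/2 = 8 Hz, appears at 2 Hz.
10 Hz > fs/2 = 8 Hz, folds to fs − 10 Hz = 6 Hz.
Distinct values: {2 Hz, 4 Hz, 6 Hz} → 3.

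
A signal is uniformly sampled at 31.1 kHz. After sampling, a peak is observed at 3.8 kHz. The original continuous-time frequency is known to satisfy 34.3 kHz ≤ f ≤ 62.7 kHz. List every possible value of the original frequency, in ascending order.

34.9 kHz, 58.4 kHz

Frequencies that alias to 3.8 kHz are k·fs ± 3.8 kHz for integer k ≥ 0.
k=0: 3.8 kHz.
k=1: 27.3 kHz, 34.9 kHz.
k=2: 58.4 kHz, 66 kHz.
k=3: 89.5 kHz, 97.1 kHz.
Within [34.3 kHz, 62.7 kHz]: 34.9 kHz, 58.4 kHz.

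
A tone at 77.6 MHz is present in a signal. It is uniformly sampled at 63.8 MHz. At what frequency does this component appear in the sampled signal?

77.6 MHz mod fs = 13.8 MHz.
13.8 MHz ≤ fs/2 = 31.9 MHz, appears at 13.8 MHz.

13.8 MHz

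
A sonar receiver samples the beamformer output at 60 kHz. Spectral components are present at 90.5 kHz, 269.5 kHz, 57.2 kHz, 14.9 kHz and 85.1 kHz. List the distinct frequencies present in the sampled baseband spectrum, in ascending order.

2.8 kHz, 14.9 kHz, 25.1 kHz, 29.5 kHz

fs/2 = 30 kHz.
90.5 kHz mod fs = 30.5 kHz.
30.5 kHz > fs/2 = 30 kHz, folds to fs − 30.5 kHz = 29.5 kHz.
269.5 kHz mod fs = 29.5 kHz.
29.5 kHz ≤ fs/2 = 30 kHz, appears at 29.5 kHz.
57.2 kHz > fs/2 = 30 kHz, folds to fs − 57.2 kHz = 2.8 kHz.
14.9 kHz ≤ fs/2 = 30 kHz, passes unchanged.
85.1 kHz mod fs = 25.1 kHz.
25.1 kHz ≤ fs/2 = 30 kHz, appears at 25.1 kHz.
Distinct values: {2.8 kHz, 14.9 kHz, 25.1 kHz, 29.5 kHz}.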